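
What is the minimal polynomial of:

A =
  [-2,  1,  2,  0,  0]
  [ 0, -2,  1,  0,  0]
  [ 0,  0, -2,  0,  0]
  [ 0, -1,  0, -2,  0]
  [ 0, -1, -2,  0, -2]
x^3 + 6*x^2 + 12*x + 8

The characteristic polynomial is χ_A(x) = (x + 2)^5, so the eigenvalues are known. The minimal polynomial is
  m_A(x) = Π_λ (x − λ)^{k_λ}
where k_λ is the size of the *largest* Jordan block for λ (equivalently, the smallest k with (A − λI)^k v = 0 for every generalised eigenvector v of λ).

  λ = -2: largest Jordan block has size 3, contributing (x + 2)^3

So m_A(x) = (x + 2)^3 = x^3 + 6*x^2 + 12*x + 8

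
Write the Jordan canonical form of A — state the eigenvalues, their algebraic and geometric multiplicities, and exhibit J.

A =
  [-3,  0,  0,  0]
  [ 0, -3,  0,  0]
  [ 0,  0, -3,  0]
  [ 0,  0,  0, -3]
J_1(-3) ⊕ J_1(-3) ⊕ J_1(-3) ⊕ J_1(-3)

The characteristic polynomial is
  det(x·I − A) = x^4 + 12*x^3 + 54*x^2 + 108*x + 81 = (x + 3)^4

Eigenvalues and multiplicities (the geometric multiplicity of λ is n − rank(A − λI), which equals the number of Jordan blocks for λ):
  λ = -3: algebraic multiplicity = 4, geometric multiplicity = 4

Determining the block sizes for each eigenvalue:
  λ = -3: gm = am = 4, so every block has size 1 → block sizes [1, 1, 1, 1]

Assembling the blocks gives a Jordan form
J =
  [-3,  0,  0,  0]
  [ 0, -3,  0,  0]
  [ 0,  0, -3,  0]
  [ 0,  0,  0, -3]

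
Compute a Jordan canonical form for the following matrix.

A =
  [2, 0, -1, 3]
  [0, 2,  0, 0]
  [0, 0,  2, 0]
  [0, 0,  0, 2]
J_2(2) ⊕ J_1(2) ⊕ J_1(2)

The characteristic polynomial is
  det(x·I − A) = x^4 - 8*x^3 + 24*x^2 - 32*x + 16 = (x - 2)^4

Eigenvalues and multiplicities (the geometric multiplicity of λ is n − rank(A − λI), which equals the number of Jordan blocks for λ):
  λ = 2: algebraic multiplicity = 4, geometric multiplicity = 3

Determining the block sizes for each eigenvalue:
  λ = 2: 3 blocks summing to 4 forces exactly one block of size 2 and the rest size 1 → block sizes [2, 1, 1]

Assembling the blocks gives a Jordan form
J =
  [2, 1, 0, 0]
  [0, 2, 0, 0]
  [0, 0, 2, 0]
  [0, 0, 0, 2]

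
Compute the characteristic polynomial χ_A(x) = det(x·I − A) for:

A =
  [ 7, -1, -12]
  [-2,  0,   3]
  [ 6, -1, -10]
x^3 + 3*x^2 + 3*x + 1

Expanding det(x·I − A) (e.g. by cofactor expansion or by noting that A is similar to its Jordan form J, which has the same characteristic polynomial as A) gives
  χ_A(x) = x^3 + 3*x^2 + 3*x + 1
which factors as (x + 1)^3. The eigenvalues (with algebraic multiplicities) are λ = -1 with multiplicity 3.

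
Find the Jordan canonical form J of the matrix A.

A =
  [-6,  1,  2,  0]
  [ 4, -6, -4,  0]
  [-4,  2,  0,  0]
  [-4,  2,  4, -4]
J_2(-4) ⊕ J_1(-4) ⊕ J_1(-4)

The characteristic polynomial is
  det(x·I − A) = x^4 + 16*x^3 + 96*x^2 + 256*x + 256 = (x + 4)^4

Eigenvalues and multiplicities (the geometric multiplicity of λ is n − rank(A − λI), which equals the number of Jordan blocks for λ):
  λ = -4: algebraic multiplicity = 4, geometric multiplicity = 3

Determining the block sizes for each eigenvalue:
  λ = -4: 3 blocks summing to 4 forces exactly one block of size 2 and the rest size 1 → block sizes [2, 1, 1]

Assembling the blocks gives a Jordan form
J =
  [-4,  1,  0,  0]
  [ 0, -4,  0,  0]
  [ 0,  0, -4,  0]
  [ 0,  0,  0, -4]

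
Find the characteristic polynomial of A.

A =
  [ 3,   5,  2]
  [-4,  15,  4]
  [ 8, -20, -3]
x^3 - 15*x^2 + 75*x - 125

Expanding det(x·I − A) (e.g. by cofactor expansion or by noting that A is similar to its Jordan form J, which has the same characteristic polynomial as A) gives
  χ_A(x) = x^3 - 15*x^2 + 75*x - 125
which factors as (x - 5)^3. The eigenvalues (with algebraic multiplicities) are λ = 5 with multiplicity 3.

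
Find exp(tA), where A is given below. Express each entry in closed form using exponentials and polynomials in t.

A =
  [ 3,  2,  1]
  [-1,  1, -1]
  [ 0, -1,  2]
e^{tA} =
  [-t^2*exp(2*t)/2 + t*exp(2*t) + exp(2*t), -t^2*exp(2*t)/2 + 2*t*exp(2*t), -t^2*exp(2*t)/2 + t*exp(2*t)]
  [-t*exp(2*t), -t*exp(2*t) + exp(2*t), -t*exp(2*t)]
  [t^2*exp(2*t)/2, t^2*exp(2*t)/2 - t*exp(2*t), t^2*exp(2*t)/2 + exp(2*t)]

Strategy: write A = P · J · P⁻¹ where J is a Jordan canonical form, so e^{tA} = P · e^{tJ} · P⁻¹, and e^{tJ} can be computed block-by-block.

A has Jordan form
J =
  [2, 1, 0]
  [0, 2, 1]
  [0, 0, 2]
(up to reordering of blocks).

Per-block formulas:
  For a 3×3 Jordan block J_3(2): exp(t · J_3(2)) = e^(2t)·(I + t·N + (t^2/2)·N^2), where N is the 3×3 nilpotent shift.

After assembling e^{tJ} and conjugating by P, we get:

e^{tA} =
  [-t^2*exp(2*t)/2 + t*exp(2*t) + exp(2*t), -t^2*exp(2*t)/2 + 2*t*exp(2*t), -t^2*exp(2*t)/2 + t*exp(2*t)]
  [-t*exp(2*t), -t*exp(2*t) + exp(2*t), -t*exp(2*t)]
  [t^2*exp(2*t)/2, t^2*exp(2*t)/2 - t*exp(2*t), t^2*exp(2*t)/2 + exp(2*t)]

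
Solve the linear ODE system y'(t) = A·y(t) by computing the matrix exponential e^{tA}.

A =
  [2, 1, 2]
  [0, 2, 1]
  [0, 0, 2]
e^{tA} =
  [exp(2*t), t*exp(2*t), t^2*exp(2*t)/2 + 2*t*exp(2*t)]
  [0, exp(2*t), t*exp(2*t)]
  [0, 0, exp(2*t)]

Strategy: write A = P · J · P⁻¹ where J is a Jordan canonical form, so e^{tA} = P · e^{tJ} · P⁻¹, and e^{tJ} can be computed block-by-block.

A has Jordan form
J =
  [2, 1, 0]
  [0, 2, 1]
  [0, 0, 2]
(up to reordering of blocks).

Per-block formulas:
  For a 3×3 Jordan block J_3(2): exp(t · J_3(2)) = e^(2t)·(I + t·N + (t^2/2)·N^2), where N is the 3×3 nilpotent shift.

After assembling e^{tJ} and conjugating by P, we get:

e^{tA} =
  [exp(2*t), t*exp(2*t), t^2*exp(2*t)/2 + 2*t*exp(2*t)]
  [0, exp(2*t), t*exp(2*t)]
  [0, 0, exp(2*t)]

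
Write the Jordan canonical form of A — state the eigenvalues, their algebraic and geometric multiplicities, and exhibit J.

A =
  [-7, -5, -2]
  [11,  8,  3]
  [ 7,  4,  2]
J_3(1)

The characteristic polynomial is
  det(x·I − A) = x^3 - 3*x^2 + 3*x - 1 = (x - 1)^3

Eigenvalues and multiplicities (the geometric multiplicity of λ is n − rank(A − λI), which equals the number of Jordan blocks for λ):
  λ = 1: algebraic multiplicity = 3, geometric multiplicity = 1

Determining the block sizes for each eigenvalue:
  λ = 1: one block (gm = 1), so the single block has size am = 3 → block sizes [3]

Assembling the blocks gives a Jordan form
J =
  [1, 1, 0]
  [0, 1, 1]
  [0, 0, 1]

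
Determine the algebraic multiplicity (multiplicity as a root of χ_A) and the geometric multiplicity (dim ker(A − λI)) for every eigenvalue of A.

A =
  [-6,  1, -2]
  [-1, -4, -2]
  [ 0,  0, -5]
λ = -5: alg = 3, geom = 2

Step 1 — factor the characteristic polynomial to read off the algebraic multiplicities:
  χ_A(x) = (x + 5)^3

Step 2 — compute geometric multiplicities via the rank-nullity identity g(λ) = n − rank(A − λI):
  rank(A − (-5)·I) = 1, so dim ker(A − (-5)·I) = n − 1 = 2

Summary:
  λ = -5: algebraic multiplicity = 3, geometric multiplicity = 2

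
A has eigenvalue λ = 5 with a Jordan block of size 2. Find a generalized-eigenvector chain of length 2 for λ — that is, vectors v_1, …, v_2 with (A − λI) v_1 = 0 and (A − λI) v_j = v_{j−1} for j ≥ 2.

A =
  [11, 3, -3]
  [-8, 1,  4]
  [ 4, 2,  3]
A Jordan chain for λ = 5 of length 2:
v_1 = (6, -8, 4)ᵀ
v_2 = (1, 0, 0)ᵀ

Let N = A − (5)·I. We want v_2 with N^2 v_2 = 0 but N^1 v_2 ≠ 0; then v_{j-1} := N · v_j for j = 2, …, 2.

Pick v_2 = (1, 0, 0)ᵀ.
Then v_1 = N · v_2 = (6, -8, 4)ᵀ.

Sanity check: (A − (5)·I) v_1 = (0, 0, 0)ᵀ = 0. ✓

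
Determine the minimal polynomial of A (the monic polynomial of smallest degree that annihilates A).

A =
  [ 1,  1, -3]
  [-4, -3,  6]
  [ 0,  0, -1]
x^2 + 2*x + 1

The characteristic polynomial is χ_A(x) = (x + 1)^3, so the eigenvalues are known. The minimal polynomial is
  m_A(x) = Π_λ (x − λ)^{k_λ}
where k_λ is the size of the *largest* Jordan block for λ (equivalently, the smallest k with (A − λI)^k v = 0 for every generalised eigenvector v of λ).

  λ = -1: largest Jordan block has size 2, contributing (x + 1)^2

So m_A(x) = (x + 1)^2 = x^2 + 2*x + 1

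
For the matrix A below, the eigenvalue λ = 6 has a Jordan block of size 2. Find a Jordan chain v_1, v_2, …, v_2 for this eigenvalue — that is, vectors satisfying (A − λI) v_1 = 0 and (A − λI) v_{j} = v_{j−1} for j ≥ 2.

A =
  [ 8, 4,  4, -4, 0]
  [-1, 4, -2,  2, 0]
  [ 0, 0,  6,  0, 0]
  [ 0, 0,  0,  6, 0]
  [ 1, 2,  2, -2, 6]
A Jordan chain for λ = 6 of length 2:
v_1 = (2, -1, 0, 0, 1)ᵀ
v_2 = (1, 0, 0, 0, 0)ᵀ

Let N = A − (6)·I. We want v_2 with N^2 v_2 = 0 but N^1 v_2 ≠ 0; then v_{j-1} := N · v_j for j = 2, …, 2.

Pick v_2 = (1, 0, 0, 0, 0)ᵀ.
Then v_1 = N · v_2 = (2, -1, 0, 0, 1)ᵀ.

Sanity check: (A − (6)·I) v_1 = (0, 0, 0, 0, 0)ᵀ = 0. ✓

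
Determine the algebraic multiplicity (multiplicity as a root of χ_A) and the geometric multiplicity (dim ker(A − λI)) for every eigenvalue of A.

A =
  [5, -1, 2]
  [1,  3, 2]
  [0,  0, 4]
λ = 4: alg = 3, geom = 2

Step 1 — factor the characteristic polynomial to read off the algebraic multiplicities:
  χ_A(x) = (x - 4)^3

Step 2 — compute geometric multiplicities via the rank-nullity identity g(λ) = n − rank(A − λI):
  rank(A − (4)·I) = 1, so dim ker(A − (4)·I) = n − 1 = 2

Summary:
  λ = 4: algebraic multiplicity = 3, geometric multiplicity = 2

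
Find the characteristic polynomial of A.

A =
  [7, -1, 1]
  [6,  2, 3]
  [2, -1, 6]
x^3 - 15*x^2 + 75*x - 125

Expanding det(x·I − A) (e.g. by cofactor expansion or by noting that A is similar to its Jordan form J, which has the same characteristic polynomial as A) gives
  χ_A(x) = x^3 - 15*x^2 + 75*x - 125
which factors as (x - 5)^3. The eigenvalues (with algebraic multiplicities) are λ = 5 with multiplicity 3.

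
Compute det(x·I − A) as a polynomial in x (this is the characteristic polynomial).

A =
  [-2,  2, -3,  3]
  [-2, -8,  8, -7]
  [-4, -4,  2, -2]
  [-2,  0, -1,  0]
x^4 + 8*x^3 + 24*x^2 + 32*x + 16

Expanding det(x·I − A) (e.g. by cofactor expansion or by noting that A is similar to its Jordan form J, which has the same characteristic polynomial as A) gives
  χ_A(x) = x^4 + 8*x^3 + 24*x^2 + 32*x + 16
which factors as (x + 2)^4. The eigenvalues (with algebraic multiplicities) are λ = -2 with multiplicity 4.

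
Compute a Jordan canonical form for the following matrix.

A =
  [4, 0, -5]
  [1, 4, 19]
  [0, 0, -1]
J_1(-1) ⊕ J_2(4)

The characteristic polynomial is
  det(x·I − A) = x^3 - 7*x^2 + 8*x + 16 = (x - 4)^2*(x + 1)

Eigenvalues and multiplicities (the geometric multiplicity of λ is n − rank(A − λI), which equals the number of Jordan blocks for λ):
  λ = -1: algebraic multiplicity = 1, geometric multiplicity = 1
  λ = 4: algebraic multiplicity = 2, geometric multiplicity = 1

Determining the block sizes for each eigenvalue:
  λ = -1: one block (gm = 1), so the single block has size am = 1 → block sizes [1]
  λ = 4: one block (gm = 1), so the single block has size am = 2 → block sizes [2]

Assembling the blocks gives a Jordan form
J =
  [-1, 0, 0]
  [ 0, 4, 1]
  [ 0, 0, 4]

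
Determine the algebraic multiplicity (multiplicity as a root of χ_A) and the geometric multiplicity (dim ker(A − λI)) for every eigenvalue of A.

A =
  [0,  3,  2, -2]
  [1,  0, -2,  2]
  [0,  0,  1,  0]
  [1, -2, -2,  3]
λ = 1: alg = 4, geom = 2

Step 1 — factor the characteristic polynomial to read off the algebraic multiplicities:
  χ_A(x) = (x - 1)^4

Step 2 — compute geometric multiplicities via the rank-nullity identity g(λ) = n − rank(A − λI):
  rank(A − (1)·I) = 2, so dim ker(A − (1)·I) = n − 2 = 2

Summary:
  λ = 1: algebraic multiplicity = 4, geometric multiplicity = 2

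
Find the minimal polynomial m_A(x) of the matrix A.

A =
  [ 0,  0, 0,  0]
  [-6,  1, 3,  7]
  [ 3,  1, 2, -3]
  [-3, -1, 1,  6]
x^4 - 9*x^3 + 27*x^2 - 27*x

The characteristic polynomial is χ_A(x) = x*(x - 3)^3, so the eigenvalues are known. The minimal polynomial is
  m_A(x) = Π_λ (x − λ)^{k_λ}
where k_λ is the size of the *largest* Jordan block for λ (equivalently, the smallest k with (A − λI)^k v = 0 for every generalised eigenvector v of λ).

  λ = 0: largest Jordan block has size 1, contributing (x − 0)
  λ = 3: largest Jordan block has size 3, contributing (x − 3)^3

So m_A(x) = x*(x - 3)^3 = x^4 - 9*x^3 + 27*x^2 - 27*x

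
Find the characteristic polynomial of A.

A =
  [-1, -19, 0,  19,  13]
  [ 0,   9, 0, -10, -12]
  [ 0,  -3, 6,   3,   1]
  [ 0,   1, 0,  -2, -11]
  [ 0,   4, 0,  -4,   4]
x^5 - 16*x^4 + 73*x^3 - 18*x^2 - 324*x - 216

Expanding det(x·I − A) (e.g. by cofactor expansion or by noting that A is similar to its Jordan form J, which has the same characteristic polynomial as A) gives
  χ_A(x) = x^5 - 16*x^4 + 73*x^3 - 18*x^2 - 324*x - 216
which factors as (x - 6)^3*(x + 1)^2. The eigenvalues (with algebraic multiplicities) are λ = -1 with multiplicity 2, λ = 6 with multiplicity 3.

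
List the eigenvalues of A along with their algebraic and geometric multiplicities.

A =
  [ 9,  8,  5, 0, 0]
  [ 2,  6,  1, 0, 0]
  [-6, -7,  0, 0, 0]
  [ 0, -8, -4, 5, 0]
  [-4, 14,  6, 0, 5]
λ = 5: alg = 5, geom = 3

Step 1 — factor the characteristic polynomial to read off the algebraic multiplicities:
  χ_A(x) = (x - 5)^5

Step 2 — compute geometric multiplicities via the rank-nullity identity g(λ) = n − rank(A − λI):
  rank(A − (5)·I) = 2, so dim ker(A − (5)·I) = n − 2 = 3

Summary:
  λ = 5: algebraic multiplicity = 5, geometric multiplicity = 3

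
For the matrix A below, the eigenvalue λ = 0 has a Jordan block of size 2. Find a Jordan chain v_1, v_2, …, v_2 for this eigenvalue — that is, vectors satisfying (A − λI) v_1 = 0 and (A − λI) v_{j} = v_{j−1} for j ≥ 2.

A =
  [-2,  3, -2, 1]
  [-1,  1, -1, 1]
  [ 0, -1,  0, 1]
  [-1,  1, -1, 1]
A Jordan chain for λ = 0 of length 2:
v_1 = (-2, -1, 0, -1)ᵀ
v_2 = (1, 0, 0, 0)ᵀ

Let N = A − (0)·I. We want v_2 with N^2 v_2 = 0 but N^1 v_2 ≠ 0; then v_{j-1} := N · v_j for j = 2, …, 2.

Pick v_2 = (1, 0, 0, 0)ᵀ.
Then v_1 = N · v_2 = (-2, -1, 0, -1)ᵀ.

Sanity check: (A − (0)·I) v_1 = (0, 0, 0, 0)ᵀ = 0. ✓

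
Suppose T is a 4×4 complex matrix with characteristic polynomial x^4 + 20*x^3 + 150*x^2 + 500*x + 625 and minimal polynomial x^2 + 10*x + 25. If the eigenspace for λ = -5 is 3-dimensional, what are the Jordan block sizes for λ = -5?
Block sizes for λ = -5: [2, 1, 1]

Step 1 — from the characteristic polynomial, algebraic multiplicity of λ = -5 is 4. From dim ker(T − (-5)·I) = 3, there are exactly 3 Jordan blocks for λ = -5.
Step 2 — from the minimal polynomial, the factor (x + 5)^2 tells us the largest block for λ = -5 has size 2.
Step 3 — with total size 4, 3 blocks, and largest block 2, the block sizes (in nonincreasing order) are [2, 1, 1].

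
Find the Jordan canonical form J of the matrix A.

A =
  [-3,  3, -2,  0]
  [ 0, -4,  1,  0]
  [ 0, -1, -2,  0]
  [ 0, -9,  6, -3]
J_3(-3) ⊕ J_1(-3)

The characteristic polynomial is
  det(x·I − A) = x^4 + 12*x^3 + 54*x^2 + 108*x + 81 = (x + 3)^4

Eigenvalues and multiplicities (the geometric multiplicity of λ is n − rank(A − λI), which equals the number of Jordan blocks for λ):
  λ = -3: algebraic multiplicity = 4, geometric multiplicity = 2

Determining the block sizes for each eigenvalue:
  λ = -3: with am = 4 and gm = 2, the partition is not yet determined (e.g. several partitions of 4 into 2 parts exist). Let N = A − (-3)·I. Computing rank(N^1) = 2, rank(N^2) = 1, rank(N^3) = 0; the number of blocks of size ≥ j is rank(N^{j−1}) − rank(N^j), giving [2, 1, 1]. So we have 1 block(s) of size 3, 1 block(s) of size 1 → block sizes [3, 1]

Assembling the blocks gives a Jordan form
J =
  [-3,  1,  0,  0]
  [ 0, -3,  1,  0]
  [ 0,  0, -3,  0]
  [ 0,  0,  0, -3]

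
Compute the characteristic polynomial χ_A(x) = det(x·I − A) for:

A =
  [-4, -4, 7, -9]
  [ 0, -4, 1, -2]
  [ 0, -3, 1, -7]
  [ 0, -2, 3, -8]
x^4 + 15*x^3 + 84*x^2 + 208*x + 192

Expanding det(x·I − A) (e.g. by cofactor expansion or by noting that A is similar to its Jordan form J, which has the same characteristic polynomial as A) gives
  χ_A(x) = x^4 + 15*x^3 + 84*x^2 + 208*x + 192
which factors as (x + 3)*(x + 4)^3. The eigenvalues (with algebraic multiplicities) are λ = -4 with multiplicity 3, λ = -3 with multiplicity 1.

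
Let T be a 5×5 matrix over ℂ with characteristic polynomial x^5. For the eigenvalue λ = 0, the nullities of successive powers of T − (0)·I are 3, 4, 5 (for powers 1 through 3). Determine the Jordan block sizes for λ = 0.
Block sizes for λ = 0: [3, 1, 1]

From the dimensions of kernels of powers, the number of Jordan blocks of size at least j is d_j − d_{j−1} where d_j = dim ker(N^j) (with d_0 = 0). Computing the differences gives [3, 1, 1].
The number of blocks of size exactly k is (#blocks of size ≥ k) − (#blocks of size ≥ k + 1), so the partition is: 2 block(s) of size 1, 1 block(s) of size 3.
In nonincreasing order the block sizes are [3, 1, 1].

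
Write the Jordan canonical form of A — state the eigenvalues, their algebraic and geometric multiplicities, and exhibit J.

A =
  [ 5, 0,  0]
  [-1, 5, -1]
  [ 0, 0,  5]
J_2(5) ⊕ J_1(5)

The characteristic polynomial is
  det(x·I − A) = x^3 - 15*x^2 + 75*x - 125 = (x - 5)^3

Eigenvalues and multiplicities (the geometric multiplicity of λ is n − rank(A − λI), which equals the number of Jordan blocks for λ):
  λ = 5: algebraic multiplicity = 3, geometric multiplicity = 2

Determining the block sizes for each eigenvalue:
  λ = 5: 2 blocks summing to 3 forces exactly one block of size 2 and the rest size 1 → block sizes [2, 1]

Assembling the blocks gives a Jordan form
J =
  [5, 1, 0]
  [0, 5, 0]
  [0, 0, 5]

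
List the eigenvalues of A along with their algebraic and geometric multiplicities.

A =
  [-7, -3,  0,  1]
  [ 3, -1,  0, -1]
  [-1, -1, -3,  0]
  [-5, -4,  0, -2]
λ = -4: alg = 1, geom = 1; λ = -3: alg = 3, geom = 2

Step 1 — factor the characteristic polynomial to read off the algebraic multiplicities:
  χ_A(x) = (x + 3)^3*(x + 4)

Step 2 — compute geometric multiplicities via the rank-nullity identity g(λ) = n − rank(A − λI):
  rank(A − (-4)·I) = 3, so dim ker(A − (-4)·I) = n − 3 = 1
  rank(A − (-3)·I) = 2, so dim ker(A − (-3)·I) = n − 2 = 2

Summary:
  λ = -4: algebraic multiplicity = 1, geometric multiplicity = 1
  λ = -3: algebraic multiplicity = 3, geometric multiplicity = 2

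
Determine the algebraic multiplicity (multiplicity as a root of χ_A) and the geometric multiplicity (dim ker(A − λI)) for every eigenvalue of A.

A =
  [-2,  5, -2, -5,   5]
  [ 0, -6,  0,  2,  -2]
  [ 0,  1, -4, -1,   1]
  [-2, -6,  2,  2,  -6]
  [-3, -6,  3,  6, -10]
λ = -4: alg = 5, geom = 3

Step 1 — factor the characteristic polynomial to read off the algebraic multiplicities:
  χ_A(x) = (x + 4)^5

Step 2 — compute geometric multiplicities via the rank-nullity identity g(λ) = n − rank(A − λI):
  rank(A − (-4)·I) = 2, so dim ker(A − (-4)·I) = n − 2 = 3

Summary:
  λ = -4: algebraic multiplicity = 5, geometric multiplicity = 3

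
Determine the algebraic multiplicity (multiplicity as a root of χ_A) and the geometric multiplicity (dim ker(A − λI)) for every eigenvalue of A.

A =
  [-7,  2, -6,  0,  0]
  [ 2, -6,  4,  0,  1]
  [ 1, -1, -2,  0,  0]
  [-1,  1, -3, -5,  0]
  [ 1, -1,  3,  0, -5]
λ = -5: alg = 5, geom = 3

Step 1 — factor the characteristic polynomial to read off the algebraic multiplicities:
  χ_A(x) = (x + 5)^5

Step 2 — compute geometric multiplicities via the rank-nullity identity g(λ) = n − rank(A − λI):
  rank(A − (-5)·I) = 2, so dim ker(A − (-5)·I) = n − 2 = 3

Summary:
  λ = -5: algebraic multiplicity = 5, geometric multiplicity = 3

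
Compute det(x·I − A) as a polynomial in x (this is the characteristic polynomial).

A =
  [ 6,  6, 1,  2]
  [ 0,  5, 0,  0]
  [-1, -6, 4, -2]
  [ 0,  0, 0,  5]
x^4 - 20*x^3 + 150*x^2 - 500*x + 625

Expanding det(x·I − A) (e.g. by cofactor expansion or by noting that A is similar to its Jordan form J, which has the same characteristic polynomial as A) gives
  χ_A(x) = x^4 - 20*x^3 + 150*x^2 - 500*x + 625
which factors as (x - 5)^4. The eigenvalues (with algebraic multiplicities) are λ = 5 with multiplicity 4.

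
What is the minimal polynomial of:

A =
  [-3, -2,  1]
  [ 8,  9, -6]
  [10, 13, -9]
x^3 + 3*x^2 + 3*x + 1

The characteristic polynomial is χ_A(x) = (x + 1)^3, so the eigenvalues are known. The minimal polynomial is
  m_A(x) = Π_λ (x − λ)^{k_λ}
where k_λ is the size of the *largest* Jordan block for λ (equivalently, the smallest k with (A − λI)^k v = 0 for every generalised eigenvector v of λ).

  λ = -1: largest Jordan block has size 3, contributing (x + 1)^3

So m_A(x) = (x + 1)^3 = x^3 + 3*x^2 + 3*x + 1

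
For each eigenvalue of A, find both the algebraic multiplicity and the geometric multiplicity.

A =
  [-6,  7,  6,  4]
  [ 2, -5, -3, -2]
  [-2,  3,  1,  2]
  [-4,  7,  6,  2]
λ = -2: alg = 4, geom = 2

Step 1 — factor the characteristic polynomial to read off the algebraic multiplicities:
  χ_A(x) = (x + 2)^4

Step 2 — compute geometric multiplicities via the rank-nullity identity g(λ) = n − rank(A − λI):
  rank(A − (-2)·I) = 2, so dim ker(A − (-2)·I) = n − 2 = 2

Summary:
  λ = -2: algebraic multiplicity = 4, geometric multiplicity = 2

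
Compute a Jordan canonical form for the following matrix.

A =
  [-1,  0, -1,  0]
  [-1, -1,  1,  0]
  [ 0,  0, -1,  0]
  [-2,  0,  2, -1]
J_3(-1) ⊕ J_1(-1)

The characteristic polynomial is
  det(x·I − A) = x^4 + 4*x^3 + 6*x^2 + 4*x + 1 = (x + 1)^4

Eigenvalues and multiplicities (the geometric multiplicity of λ is n − rank(A − λI), which equals the number of Jordan blocks for λ):
  λ = -1: algebraic multiplicity = 4, geometric multiplicity = 2

Determining the block sizes for each eigenvalue:
  λ = -1: with am = 4 and gm = 2, the partition is not yet determined (e.g. several partitions of 4 into 2 parts exist). Let N = A − (-1)·I. Computing rank(N^1) = 2, rank(N^2) = 1, rank(N^3) = 0; the number of blocks of size ≥ j is rank(N^{j−1}) − rank(N^j), giving [2, 1, 1]. So we have 1 block(s) of size 3, 1 block(s) of size 1 → block sizes [3, 1]

Assembling the blocks gives a Jordan form
J =
  [-1,  1,  0,  0]
  [ 0, -1,  1,  0]
  [ 0,  0, -1,  0]
  [ 0,  0,  0, -1]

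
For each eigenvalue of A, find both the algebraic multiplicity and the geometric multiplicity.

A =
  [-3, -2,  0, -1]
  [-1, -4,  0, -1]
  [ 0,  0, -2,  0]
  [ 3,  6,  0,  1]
λ = -2: alg = 4, geom = 3

Step 1 — factor the characteristic polynomial to read off the algebraic multiplicities:
  χ_A(x) = (x + 2)^4

Step 2 — compute geometric multiplicities via the rank-nullity identity g(λ) = n − rank(A − λI):
  rank(A − (-2)·I) = 1, so dim ker(A − (-2)·I) = n − 1 = 3

Summary:
  λ = -2: algebraic multiplicity = 4, geometric multiplicity = 3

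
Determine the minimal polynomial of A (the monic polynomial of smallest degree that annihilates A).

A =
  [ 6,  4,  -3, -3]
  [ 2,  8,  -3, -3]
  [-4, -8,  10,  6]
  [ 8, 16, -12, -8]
x^2 - 8*x + 16

The characteristic polynomial is χ_A(x) = (x - 4)^4, so the eigenvalues are known. The minimal polynomial is
  m_A(x) = Π_λ (x − λ)^{k_λ}
where k_λ is the size of the *largest* Jordan block for λ (equivalently, the smallest k with (A − λI)^k v = 0 for every generalised eigenvector v of λ).

  λ = 4: largest Jordan block has size 2, contributing (x − 4)^2

So m_A(x) = (x - 4)^2 = x^2 - 8*x + 16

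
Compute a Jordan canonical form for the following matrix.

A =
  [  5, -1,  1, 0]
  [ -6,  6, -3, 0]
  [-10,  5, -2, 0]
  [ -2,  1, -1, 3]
J_2(3) ⊕ J_1(3) ⊕ J_1(3)

The characteristic polynomial is
  det(x·I − A) = x^4 - 12*x^3 + 54*x^2 - 108*x + 81 = (x - 3)^4

Eigenvalues and multiplicities (the geometric multiplicity of λ is n − rank(A − λI), which equals the number of Jordan blocks for λ):
  λ = 3: algebraic multiplicity = 4, geometric multiplicity = 3

Determining the block sizes for each eigenvalue:
  λ = 3: 3 blocks summing to 4 forces exactly one block of size 2 and the rest size 1 → block sizes [2, 1, 1]

Assembling the blocks gives a Jordan form
J =
  [3, 1, 0, 0]
  [0, 3, 0, 0]
  [0, 0, 3, 0]
  [0, 0, 0, 3]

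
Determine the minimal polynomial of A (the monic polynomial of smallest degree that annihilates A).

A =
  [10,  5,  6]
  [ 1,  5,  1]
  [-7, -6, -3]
x^3 - 12*x^2 + 48*x - 64

The characteristic polynomial is χ_A(x) = (x - 4)^3, so the eigenvalues are known. The minimal polynomial is
  m_A(x) = Π_λ (x − λ)^{k_λ}
where k_λ is the size of the *largest* Jordan block for λ (equivalently, the smallest k with (A − λI)^k v = 0 for every generalised eigenvector v of λ).

  λ = 4: largest Jordan block has size 3, contributing (x − 4)^3

So m_A(x) = (x - 4)^3 = x^3 - 12*x^2 + 48*x - 64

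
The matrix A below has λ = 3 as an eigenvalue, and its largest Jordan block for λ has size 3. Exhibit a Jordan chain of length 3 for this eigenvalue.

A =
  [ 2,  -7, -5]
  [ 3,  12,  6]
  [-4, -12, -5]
A Jordan chain for λ = 3 of length 3:
v_1 = (4, -12, 16)ᵀ
v_2 = (-7, 9, -12)ᵀ
v_3 = (0, 1, 0)ᵀ

Let N = A − (3)·I. We want v_3 with N^3 v_3 = 0 but N^2 v_3 ≠ 0; then v_{j-1} := N · v_j for j = 3, …, 2.

Pick v_3 = (0, 1, 0)ᵀ.
Then v_2 = N · v_3 = (-7, 9, -12)ᵀ.
Then v_1 = N · v_2 = (4, -12, 16)ᵀ.

Sanity check: (A − (3)·I) v_1 = (0, 0, 0)ᵀ = 0. ✓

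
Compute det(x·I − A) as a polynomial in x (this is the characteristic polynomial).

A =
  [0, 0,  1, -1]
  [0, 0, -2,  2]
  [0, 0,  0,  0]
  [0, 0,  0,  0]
x^4

Expanding det(x·I − A) (e.g. by cofactor expansion or by noting that A is similar to its Jordan form J, which has the same characteristic polynomial as A) gives
  χ_A(x) = x^4
which factors as x^4. The eigenvalues (with algebraic multiplicities) are λ = 0 with multiplicity 4.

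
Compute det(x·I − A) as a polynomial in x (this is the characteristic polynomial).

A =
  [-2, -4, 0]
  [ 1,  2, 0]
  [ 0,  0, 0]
x^3

Expanding det(x·I − A) (e.g. by cofactor expansion or by noting that A is similar to its Jordan form J, which has the same characteristic polynomial as A) gives
  χ_A(x) = x^3
which factors as x^3. The eigenvalues (with algebraic multiplicities) are λ = 0 with multiplicity 3.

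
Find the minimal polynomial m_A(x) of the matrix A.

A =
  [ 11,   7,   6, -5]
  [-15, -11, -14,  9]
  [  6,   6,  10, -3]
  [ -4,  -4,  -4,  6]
x^2 - 8*x + 16

The characteristic polynomial is χ_A(x) = (x - 4)^4, so the eigenvalues are known. The minimal polynomial is
  m_A(x) = Π_λ (x − λ)^{k_λ}
where k_λ is the size of the *largest* Jordan block for λ (equivalently, the smallest k with (A − λI)^k v = 0 for every generalised eigenvector v of λ).

  λ = 4: largest Jordan block has size 2, contributing (x − 4)^2

So m_A(x) = (x - 4)^2 = x^2 - 8*x + 16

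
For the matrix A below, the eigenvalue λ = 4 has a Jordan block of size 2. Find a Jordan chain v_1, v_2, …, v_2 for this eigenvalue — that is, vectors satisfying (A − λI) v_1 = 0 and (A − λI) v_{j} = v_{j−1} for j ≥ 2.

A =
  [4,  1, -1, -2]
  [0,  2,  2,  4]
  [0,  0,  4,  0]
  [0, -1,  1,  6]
A Jordan chain for λ = 4 of length 2:
v_1 = (1, -2, 0, -1)ᵀ
v_2 = (0, 1, 0, 0)ᵀ

Let N = A − (4)·I. We want v_2 with N^2 v_2 = 0 but N^1 v_2 ≠ 0; then v_{j-1} := N · v_j for j = 2, …, 2.

Pick v_2 = (0, 1, 0, 0)ᵀ.
Then v_1 = N · v_2 = (1, -2, 0, -1)ᵀ.

Sanity check: (A − (4)·I) v_1 = (0, 0, 0, 0)ᵀ = 0. ✓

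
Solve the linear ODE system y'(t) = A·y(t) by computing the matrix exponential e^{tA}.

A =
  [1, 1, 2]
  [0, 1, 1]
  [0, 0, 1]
e^{tA} =
  [exp(t), t*exp(t), t^2*exp(t)/2 + 2*t*exp(t)]
  [0, exp(t), t*exp(t)]
  [0, 0, exp(t)]

Strategy: write A = P · J · P⁻¹ where J is a Jordan canonical form, so e^{tA} = P · e^{tJ} · P⁻¹, and e^{tJ} can be computed block-by-block.

A has Jordan form
J =
  [1, 1, 0]
  [0, 1, 1]
  [0, 0, 1]
(up to reordering of blocks).

Per-block formulas:
  For a 3×3 Jordan block J_3(1): exp(t · J_3(1)) = e^(1t)·(I + t·N + (t^2/2)·N^2), where N is the 3×3 nilpotent shift.

After assembling e^{tJ} and conjugating by P, we get:

e^{tA} =
  [exp(t), t*exp(t), t^2*exp(t)/2 + 2*t*exp(t)]
  [0, exp(t), t*exp(t)]
  [0, 0, exp(t)]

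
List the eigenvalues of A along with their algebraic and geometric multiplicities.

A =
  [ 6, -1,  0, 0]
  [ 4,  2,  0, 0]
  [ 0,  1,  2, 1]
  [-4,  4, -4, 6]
λ = 4: alg = 4, geom = 2

Step 1 — factor the characteristic polynomial to read off the algebraic multiplicities:
  χ_A(x) = (x - 4)^4

Step 2 — compute geometric multiplicities via the rank-nullity identity g(λ) = n − rank(A − λI):
  rank(A − (4)·I) = 2, so dim ker(A − (4)·I) = n − 2 = 2

Summary:
  λ = 4: algebraic multiplicity = 4, geometric multiplicity = 2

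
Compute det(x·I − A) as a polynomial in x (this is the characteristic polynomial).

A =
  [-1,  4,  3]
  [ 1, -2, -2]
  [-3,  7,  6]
x^3 - 3*x^2 + 3*x - 1

Expanding det(x·I − A) (e.g. by cofactor expansion or by noting that A is similar to its Jordan form J, which has the same characteristic polynomial as A) gives
  χ_A(x) = x^3 - 3*x^2 + 3*x - 1
which factors as (x - 1)^3. The eigenvalues (with algebraic multiplicities) are λ = 1 with multiplicity 3.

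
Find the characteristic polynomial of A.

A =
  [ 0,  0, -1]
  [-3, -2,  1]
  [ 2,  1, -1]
x^3 + 3*x^2 + 3*x + 1

Expanding det(x·I − A) (e.g. by cofactor expansion or by noting that A is similar to its Jordan form J, which has the same characteristic polynomial as A) gives
  χ_A(x) = x^3 + 3*x^2 + 3*x + 1
which factors as (x + 1)^3. The eigenvalues (with algebraic multiplicities) are λ = -1 with multiplicity 3.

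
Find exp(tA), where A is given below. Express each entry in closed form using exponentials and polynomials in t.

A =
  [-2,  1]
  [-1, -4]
e^{tA} =
  [t*exp(-3*t) + exp(-3*t), t*exp(-3*t)]
  [-t*exp(-3*t), -t*exp(-3*t) + exp(-3*t)]

Strategy: write A = P · J · P⁻¹ where J is a Jordan canonical form, so e^{tA} = P · e^{tJ} · P⁻¹, and e^{tJ} can be computed block-by-block.

A has Jordan form
J =
  [-3,  1]
  [ 0, -3]
(up to reordering of blocks).

Per-block formulas:
  For a 2×2 Jordan block J_2(-3): exp(t · J_2(-3)) = e^(-3t)·(I + t·N), where N is the 2×2 nilpotent shift.

After assembling e^{tJ} and conjugating by P, we get:

e^{tA} =
  [t*exp(-3*t) + exp(-3*t), t*exp(-3*t)]
  [-t*exp(-3*t), -t*exp(-3*t) + exp(-3*t)]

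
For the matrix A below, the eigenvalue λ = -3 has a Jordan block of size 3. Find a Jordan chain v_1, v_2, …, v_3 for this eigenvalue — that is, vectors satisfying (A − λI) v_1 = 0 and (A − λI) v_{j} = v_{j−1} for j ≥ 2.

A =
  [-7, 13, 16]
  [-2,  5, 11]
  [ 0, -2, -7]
A Jordan chain for λ = -3 of length 3:
v_1 = (-10, -8, 4)ᵀ
v_2 = (-4, -2, 0)ᵀ
v_3 = (1, 0, 0)ᵀ

Let N = A − (-3)·I. We want v_3 with N^3 v_3 = 0 but N^2 v_3 ≠ 0; then v_{j-1} := N · v_j for j = 3, …, 2.

Pick v_3 = (1, 0, 0)ᵀ.
Then v_2 = N · v_3 = (-4, -2, 0)ᵀ.
Then v_1 = N · v_2 = (-10, -8, 4)ᵀ.

Sanity check: (A − (-3)·I) v_1 = (0, 0, 0)ᵀ = 0. ✓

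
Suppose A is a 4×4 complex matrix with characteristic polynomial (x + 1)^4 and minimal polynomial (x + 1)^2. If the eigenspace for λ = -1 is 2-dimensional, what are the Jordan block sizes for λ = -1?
Block sizes for λ = -1: [2, 2]

Step 1 — from the characteristic polynomial, algebraic multiplicity of λ = -1 is 4. From dim ker(A − (-1)·I) = 2, there are exactly 2 Jordan blocks for λ = -1.
Step 2 — from the minimal polynomial, the factor (x + 1)^2 tells us the largest block for λ = -1 has size 2.
Step 3 — with total size 4, 2 blocks, and largest block 2, the block sizes (in nonincreasing order) are [2, 2].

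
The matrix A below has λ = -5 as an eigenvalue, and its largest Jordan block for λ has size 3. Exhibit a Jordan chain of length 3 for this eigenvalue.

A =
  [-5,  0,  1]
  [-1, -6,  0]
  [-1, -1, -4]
A Jordan chain for λ = -5 of length 3:
v_1 = (-1, 1, 0)ᵀ
v_2 = (0, -1, -1)ᵀ
v_3 = (1, 0, 0)ᵀ

Let N = A − (-5)·I. We want v_3 with N^3 v_3 = 0 but N^2 v_3 ≠ 0; then v_{j-1} := N · v_j for j = 3, …, 2.

Pick v_3 = (1, 0, 0)ᵀ.
Then v_2 = N · v_3 = (0, -1, -1)ᵀ.
Then v_1 = N · v_2 = (-1, 1, 0)ᵀ.

Sanity check: (A − (-5)·I) v_1 = (0, 0, 0)ᵀ = 0. ✓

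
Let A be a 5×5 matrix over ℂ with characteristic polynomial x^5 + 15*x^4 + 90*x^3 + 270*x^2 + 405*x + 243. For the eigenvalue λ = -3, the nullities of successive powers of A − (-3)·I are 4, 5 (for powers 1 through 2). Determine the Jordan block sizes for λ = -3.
Block sizes for λ = -3: [2, 1, 1, 1]

From the dimensions of kernels of powers, the number of Jordan blocks of size at least j is d_j − d_{j−1} where d_j = dim ker(N^j) (with d_0 = 0). Computing the differences gives [4, 1].
The number of blocks of size exactly k is (#blocks of size ≥ k) − (#blocks of size ≥ k + 1), so the partition is: 3 block(s) of size 1, 1 block(s) of size 2.
In nonincreasing order the block sizes are [2, 1, 1, 1].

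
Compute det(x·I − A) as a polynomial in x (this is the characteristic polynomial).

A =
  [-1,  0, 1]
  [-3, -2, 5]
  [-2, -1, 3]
x^3

Expanding det(x·I − A) (e.g. by cofactor expansion or by noting that A is similar to its Jordan form J, which has the same characteristic polynomial as A) gives
  χ_A(x) = x^3
which factors as x^3. The eigenvalues (with algebraic multiplicities) are λ = 0 with multiplicity 3.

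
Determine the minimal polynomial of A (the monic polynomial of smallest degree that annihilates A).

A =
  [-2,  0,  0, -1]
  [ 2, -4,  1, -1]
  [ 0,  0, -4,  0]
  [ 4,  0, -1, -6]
x^3 + 12*x^2 + 48*x + 64

The characteristic polynomial is χ_A(x) = (x + 4)^4, so the eigenvalues are known. The minimal polynomial is
  m_A(x) = Π_λ (x − λ)^{k_λ}
where k_λ is the size of the *largest* Jordan block for λ (equivalently, the smallest k with (A − λI)^k v = 0 for every generalised eigenvector v of λ).

  λ = -4: largest Jordan block has size 3, contributing (x + 4)^3

So m_A(x) = (x + 4)^3 = x^3 + 12*x^2 + 48*x + 64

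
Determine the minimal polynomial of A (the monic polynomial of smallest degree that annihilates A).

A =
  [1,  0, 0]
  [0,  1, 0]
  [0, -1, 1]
x^2 - 2*x + 1

The characteristic polynomial is χ_A(x) = (x - 1)^3, so the eigenvalues are known. The minimal polynomial is
  m_A(x) = Π_λ (x − λ)^{k_λ}
where k_λ is the size of the *largest* Jordan block for λ (equivalently, the smallest k with (A − λI)^k v = 0 for every generalised eigenvector v of λ).

  λ = 1: largest Jordan block has size 2, contributing (x − 1)^2

So m_A(x) = (x - 1)^2 = x^2 - 2*x + 1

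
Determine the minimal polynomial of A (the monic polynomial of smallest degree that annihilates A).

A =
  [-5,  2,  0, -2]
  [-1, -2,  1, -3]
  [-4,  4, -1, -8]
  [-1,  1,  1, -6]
x^3 + 11*x^2 + 39*x + 45

The characteristic polynomial is χ_A(x) = (x + 3)^3*(x + 5), so the eigenvalues are known. The minimal polynomial is
  m_A(x) = Π_λ (x − λ)^{k_λ}
where k_λ is the size of the *largest* Jordan block for λ (equivalently, the smallest k with (A − λI)^k v = 0 for every generalised eigenvector v of λ).

  λ = -5: largest Jordan block has size 1, contributing (x + 5)
  λ = -3: largest Jordan block has size 2, contributing (x + 3)^2

So m_A(x) = (x + 3)^2*(x + 5) = x^3 + 11*x^2 + 39*x + 45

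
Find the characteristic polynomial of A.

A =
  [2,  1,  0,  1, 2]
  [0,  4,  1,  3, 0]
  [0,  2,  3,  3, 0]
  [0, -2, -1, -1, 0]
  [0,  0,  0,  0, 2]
x^5 - 10*x^4 + 40*x^3 - 80*x^2 + 80*x - 32

Expanding det(x·I − A) (e.g. by cofactor expansion or by noting that A is similar to its Jordan form J, which has the same characteristic polynomial as A) gives
  χ_A(x) = x^5 - 10*x^4 + 40*x^3 - 80*x^2 + 80*x - 32
which factors as (x - 2)^5. The eigenvalues (with algebraic multiplicities) are λ = 2 with multiplicity 5.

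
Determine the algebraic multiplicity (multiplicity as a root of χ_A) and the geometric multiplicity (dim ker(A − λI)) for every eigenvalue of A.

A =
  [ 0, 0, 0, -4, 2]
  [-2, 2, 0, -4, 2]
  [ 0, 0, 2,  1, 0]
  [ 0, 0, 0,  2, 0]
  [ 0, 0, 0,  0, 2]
λ = 0: alg = 1, geom = 1; λ = 2: alg = 4, geom = 3

Step 1 — factor the characteristic polynomial to read off the algebraic multiplicities:
  χ_A(x) = x*(x - 2)^4

Step 2 — compute geometric multiplicities via the rank-nullity identity g(λ) = n − rank(A − λI):
  rank(A − (0)·I) = 4, so dim ker(A − (0)·I) = n − 4 = 1
  rank(A − (2)·I) = 2, so dim ker(A − (2)·I) = n − 2 = 3

Summary:
  λ = 0: algebraic multiplicity = 1, geometric multiplicity = 1
  λ = 2: algebraic multiplicity = 4, geometric multiplicity = 3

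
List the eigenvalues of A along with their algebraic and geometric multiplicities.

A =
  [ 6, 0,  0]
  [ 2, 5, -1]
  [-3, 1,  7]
λ = 6: alg = 3, geom = 1

Step 1 — factor the characteristic polynomial to read off the algebraic multiplicities:
  χ_A(x) = (x - 6)^3

Step 2 — compute geometric multiplicities via the rank-nullity identity g(λ) = n − rank(A − λI):
  rank(A − (6)·I) = 2, so dim ker(A − (6)·I) = n − 2 = 1

Summary:
  λ = 6: algebraic multiplicity = 3, geometric multiplicity = 1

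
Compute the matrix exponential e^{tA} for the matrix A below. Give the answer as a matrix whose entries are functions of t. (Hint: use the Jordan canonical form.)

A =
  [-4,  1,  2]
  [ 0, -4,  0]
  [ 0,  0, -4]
e^{tA} =
  [exp(-4*t), t*exp(-4*t), 2*t*exp(-4*t)]
  [0, exp(-4*t), 0]
  [0, 0, exp(-4*t)]

Strategy: write A = P · J · P⁻¹ where J is a Jordan canonical form, so e^{tA} = P · e^{tJ} · P⁻¹, and e^{tJ} can be computed block-by-block.

A has Jordan form
J =
  [-4,  1,  0]
  [ 0, -4,  0]
  [ 0,  0, -4]
(up to reordering of blocks).

Per-block formulas:
  For a 1×1 block at λ = -4: exp(t · [-4]) = [e^(-4t)].
  For a 2×2 Jordan block J_2(-4): exp(t · J_2(-4)) = e^(-4t)·(I + t·N), where N is the 2×2 nilpotent shift.

After assembling e^{tJ} and conjugating by P, we get:

e^{tA} =
  [exp(-4*t), t*exp(-4*t), 2*t*exp(-4*t)]
  [0, exp(-4*t), 0]
  [0, 0, exp(-4*t)]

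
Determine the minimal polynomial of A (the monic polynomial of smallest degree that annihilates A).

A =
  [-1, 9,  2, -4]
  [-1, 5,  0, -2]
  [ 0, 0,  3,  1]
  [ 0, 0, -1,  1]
x^2 - 4*x + 4

The characteristic polynomial is χ_A(x) = (x - 2)^4, so the eigenvalues are known. The minimal polynomial is
  m_A(x) = Π_λ (x − λ)^{k_λ}
where k_λ is the size of the *largest* Jordan block for λ (equivalently, the smallest k with (A − λI)^k v = 0 for every generalised eigenvector v of λ).

  λ = 2: largest Jordan block has size 2, contributing (x − 2)^2

So m_A(x) = (x - 2)^2 = x^2 - 4*x + 4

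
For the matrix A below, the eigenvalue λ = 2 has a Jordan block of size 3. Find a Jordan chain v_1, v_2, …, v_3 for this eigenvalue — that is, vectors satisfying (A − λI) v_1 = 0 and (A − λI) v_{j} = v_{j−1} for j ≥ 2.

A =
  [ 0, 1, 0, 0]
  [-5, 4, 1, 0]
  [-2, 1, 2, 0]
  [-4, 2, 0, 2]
A Jordan chain for λ = 2 of length 3:
v_1 = (-1, -2, -1, -2)ᵀ
v_2 = (-2, -5, -2, -4)ᵀ
v_3 = (1, 0, 0, 0)ᵀ

Let N = A − (2)·I. We want v_3 with N^3 v_3 = 0 but N^2 v_3 ≠ 0; then v_{j-1} := N · v_j for j = 3, …, 2.

Pick v_3 = (1, 0, 0, 0)ᵀ.
Then v_2 = N · v_3 = (-2, -5, -2, -4)ᵀ.
Then v_1 = N · v_2 = (-1, -2, -1, -2)ᵀ.

Sanity check: (A − (2)·I) v_1 = (0, 0, 0, 0)ᵀ = 0. ✓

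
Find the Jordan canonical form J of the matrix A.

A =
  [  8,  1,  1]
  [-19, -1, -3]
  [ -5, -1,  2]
J_3(3)

The characteristic polynomial is
  det(x·I − A) = x^3 - 9*x^2 + 27*x - 27 = (x - 3)^3

Eigenvalues and multiplicities (the geometric multiplicity of λ is n − rank(A − λI), which equals the number of Jordan blocks for λ):
  λ = 3: algebraic multiplicity = 3, geometric multiplicity = 1

Determining the block sizes for each eigenvalue:
  λ = 3: one block (gm = 1), so the single block has size am = 3 → block sizes [3]

Assembling the blocks gives a Jordan form
J =
  [3, 1, 0]
  [0, 3, 1]
  [0, 0, 3]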